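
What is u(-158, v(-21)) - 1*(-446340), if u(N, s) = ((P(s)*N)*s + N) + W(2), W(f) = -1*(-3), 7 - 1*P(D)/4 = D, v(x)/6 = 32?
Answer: 22894825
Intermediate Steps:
v(x) = 192 (v(x) = 6*32 = 192)
P(D) = 28 - 4*D
W(f) = 3
u(N, s) = 3 + N + N*s*(28 - 4*s) (u(N, s) = (((28 - 4*s)*N)*s + N) + 3 = ((N*(28 - 4*s))*s + N) + 3 = (N*s*(28 - 4*s) + N) + 3 = (N + N*s*(28 - 4*s)) + 3 = 3 + N + N*s*(28 - 4*s))
u(-158, v(-21)) - 1*(-446340) = (3 - 158 - 4*(-158)*192*(-7 + 192)) - 1*(-446340) = (3 - 158 - 4*(-158)*192*185) + 446340 = (3 - 158 + 22448640) + 446340 = 22448485 + 446340 = 22894825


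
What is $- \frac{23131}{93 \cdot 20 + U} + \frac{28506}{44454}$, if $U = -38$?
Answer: $- \frac{162721257}{13499198} \approx -12.054$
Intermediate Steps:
$- \frac{23131}{93 \cdot 20 + U} + \frac{28506}{44454} = - \frac{23131}{93 \cdot 20 - 38} + \frac{28506}{44454} = - \frac{23131}{1860 - 38} + 28506 \cdot \frac{1}{44454} = - \frac{23131}{1822} + \frac{4751}{7409} = - \frac{162721257}{13499198}$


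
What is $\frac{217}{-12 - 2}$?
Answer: $- \frac{31}{2} \approx -15.5$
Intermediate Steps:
$\frac{217}{-12 - 2} = \frac{217}{-14} = 217 \left(- \frac{1}{14}\right) = - \frac{31}{2}$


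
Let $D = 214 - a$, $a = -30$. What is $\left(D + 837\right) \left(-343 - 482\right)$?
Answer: $-891825$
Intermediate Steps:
$D = 244$ ($D = 214 - -30 = 214 + 30 = 244$)
$\left(D + 837\right) \left(-343 - 482\right) = \left(244 + 837\right) \left(-343 - 482\right) = 1081 \left(-825\right) = -891825$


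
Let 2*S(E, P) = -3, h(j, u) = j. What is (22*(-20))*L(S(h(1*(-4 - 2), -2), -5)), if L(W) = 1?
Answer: -440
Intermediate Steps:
S(E, P) = -3/2 (S(E, P) = (½)*(-3) = -3/2)
(22*(-20))*L(S(h(1*(-4 - 2), -2), -5)) = (22*(-20))*1 = -440*1 = -440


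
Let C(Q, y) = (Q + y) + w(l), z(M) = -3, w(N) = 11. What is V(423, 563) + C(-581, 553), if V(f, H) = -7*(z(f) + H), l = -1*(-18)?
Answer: -3937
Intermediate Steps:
l = 18
C(Q, y) = 11 + Q + y (C(Q, y) = (Q + y) + 11 = 11 + Q + y)
V(f, H) = 21 - 7*H (V(f, H) = -7*(-3 + H) = 21 - 7*H)
V(423, 563) + C(-581, 553) = (21 - 7*563) + (11 - 581 + 553) = (21 - 3941) - 17 = -3920 - 17 = -3937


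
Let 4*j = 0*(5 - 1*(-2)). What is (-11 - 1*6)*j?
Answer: 0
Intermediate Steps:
j = 0 (j = (0*(5 - 1*(-2)))/4 = (0*(5 + 2))/4 = (0*7)/4 = (¼)*0 = 0)
(-11 - 1*6)*j = (-11 - 1*6)*0 = (-11 - 6)*0 = -17*0 = 0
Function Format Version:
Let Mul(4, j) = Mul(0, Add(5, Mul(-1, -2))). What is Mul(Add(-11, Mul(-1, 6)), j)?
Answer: 0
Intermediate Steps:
j = 0 (j = Mul(Rational(1, 4), Mul(0, Add(5, Mul(-1, -2)))) = Mul(Rational(1, 4), Mul(0, Add(5, 2))) = Mul(Rational(1, 4), Mul(0, 7)) = Mul(Rational(1, 4), 0) = 0)
Mul(Add(-11, Mul(-1, 6)), j) = Mul(Add(-11, Mul(-1, 6)), 0) = Mul(Add(-11, -6), 0) = Mul(-17, 0) = 0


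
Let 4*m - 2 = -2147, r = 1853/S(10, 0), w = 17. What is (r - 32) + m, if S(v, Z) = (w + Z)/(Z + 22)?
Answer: 7319/4 ≈ 1829.8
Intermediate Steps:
S(v, Z) = (17 + Z)/(22 + Z) (S(v, Z) = (17 + Z)/(Z + 22) = (17 + Z)/(22 + Z))
r = 2398 (r = 1853/(((17 + 0)/(22 + 0))) = 1853/((17/22)) = 1853/(((1/22)*17)) = 1853/(17/22) = 1853*(22/17) = 2398)
m = -2145/4 (m = ½ + (¼)*(-2147) = ½ - 2147/4 = -2145/4 ≈ -536.25)
(r - 32) + m = (2398 - 32) - 2145/4 = 2366 - 2145/4 = 7319/4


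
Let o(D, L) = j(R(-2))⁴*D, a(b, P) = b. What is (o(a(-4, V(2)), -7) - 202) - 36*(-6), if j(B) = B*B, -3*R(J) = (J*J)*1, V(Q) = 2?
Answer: -170290/6561 ≈ -25.955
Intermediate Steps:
R(J) = -J²/3 (R(J) = -J*J/3 = -J²/3)
j(B) = B²
o(D, L) = 65536*D/6561 (o(D, L) = ((-⅓*(-2)²)²)⁴*D = ((-⅓*4)²)⁴*D = ((-4/3)²)⁴*D = (16/9)⁴*D = 65536*D/6561)
(o(a(-4, V(2)), -7) - 202) - 36*(-6) = ((65536/6561)*(-4) - 202) - 36*(-6) = (-262144/6561 - 202) + 216 = -1587466/6561 + 216 = -170290/6561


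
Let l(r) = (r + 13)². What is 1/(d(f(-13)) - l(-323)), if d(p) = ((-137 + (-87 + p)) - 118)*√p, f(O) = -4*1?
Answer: -24025/2308922216 + 173*I/2308922216 ≈ -1.0405e-5 + 7.4927e-8*I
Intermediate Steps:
f(O) = -4
l(r) = (13 + r)²
d(p) = √p*(-342 + p) (d(p) = ((-224 + p) - 118)*√p = (-342 + p)*√p = √p*(-342 + p))
1/(d(f(-13)) - l(-323)) = 1/(√(-4)*(-342 - 4) - (13 - 323)²) = 1/((2*I)*(-346) - 1*(-310)²) = 1/(-692*I - 1*96100) = 1/(-692*I - 96100) = 1/(-96100 - 692*I) = (-96100 + 692*I)/9235688864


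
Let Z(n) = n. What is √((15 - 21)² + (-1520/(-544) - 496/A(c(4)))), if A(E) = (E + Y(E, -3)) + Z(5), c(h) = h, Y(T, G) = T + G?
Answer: I*√312290/170 ≈ 3.2872*I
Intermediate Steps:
Y(T, G) = G + T
A(E) = 2 + 2*E (A(E) = (E + (-3 + E)) + 5 = (-3 + 2*E) + 5 = 2 + 2*E)
√((15 - 21)² + (-1520/(-544) - 496/A(c(4)))) = √((15 - 21)² + (-1520/(-544) - 496/(2 + 2*4))) = √((-6)² + (-1520*(-1/544) - 496/(2 + 8))) = √(36 + (95/34 - 496/10)) = √(36 + (95/34 - 496*⅒)) = √(36 + (95/34 - 248/5)) = √(36 - 7957/170) = √(-1837/170) = I*√312290/170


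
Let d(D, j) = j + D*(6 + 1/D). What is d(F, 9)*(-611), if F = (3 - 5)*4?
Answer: 23218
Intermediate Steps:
F = -8 (F = -2*4 = -8)
d(F, 9)*(-611) = (1 + 9 + 6*(-8))*(-611) = (1 + 9 - 48)*(-611) = -38*(-611) = 23218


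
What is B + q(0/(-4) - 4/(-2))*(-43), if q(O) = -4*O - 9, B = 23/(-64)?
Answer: 46761/64 ≈ 730.64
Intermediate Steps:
B = -23/64 (B = 23*(-1/64) = -23/64 ≈ -0.35938)
q(O) = -9 - 4*O
B + q(0/(-4) - 4/(-2))*(-43) = -23/64 + (-9 - 4*(0/(-4) - 4/(-2)))*(-43) = -23/64 + (-9 - 4*(0*(-¼) - 4*(-½)))*(-43) = -23/64 + (-9 - 4*(0 + 2))*(-43) = -23/64 + (-9 - 4*2)*(-43) = -23/64 + (-9 - 8)*(-43) = -23/64 - 17*(-43) = -23/64 + 731 = 46761/64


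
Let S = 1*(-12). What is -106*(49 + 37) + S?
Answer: -9128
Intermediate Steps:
S = -12
-106*(49 + 37) + S = -106*(49 + 37) - 12 = -106*86 - 12 = -9116 - 12 = -9128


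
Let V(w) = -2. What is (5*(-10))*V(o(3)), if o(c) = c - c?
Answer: 100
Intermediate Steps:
o(c) = 0
(5*(-10))*V(o(3)) = (5*(-10))*(-2) = -50*(-2) = 100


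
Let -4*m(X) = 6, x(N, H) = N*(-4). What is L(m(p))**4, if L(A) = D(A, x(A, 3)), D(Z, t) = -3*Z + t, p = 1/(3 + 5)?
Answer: 194481/16 ≈ 12155.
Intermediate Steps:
x(N, H) = -4*N
p = 1/8 ≈ 0.12500
m(X) = -3/2 (m(X) = -1/4*6 = -3/2)
D(Z, t) = t - 3*Z
L(A) = -7*A (L(A) = -4*A - 3*A = -7*A)
L(m(p))**4 = (-7*(-3/2))**4 = (21/2)**4 = 194481/16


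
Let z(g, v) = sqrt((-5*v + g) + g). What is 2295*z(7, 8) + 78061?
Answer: 78061 + 2295*I*sqrt(26) ≈ 78061.0 + 11702.0*I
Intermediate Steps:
z(g, v) = sqrt(-5*v + 2*g) (z(g, v) = sqrt((g - 5*v) + g) = sqrt(-5*v + 2*g))
2295*z(7, 8) + 78061 = 2295*sqrt(-5*8 + 2*7) + 78061 = 2295*sqrt(-40 + 14) + 78061 = 2295*sqrt(-26) + 78061 = 2295*(I*sqrt(26)) + 78061 = 2295*I*sqrt(26) + 78061 = 78061 + 2295*I*sqrt(26)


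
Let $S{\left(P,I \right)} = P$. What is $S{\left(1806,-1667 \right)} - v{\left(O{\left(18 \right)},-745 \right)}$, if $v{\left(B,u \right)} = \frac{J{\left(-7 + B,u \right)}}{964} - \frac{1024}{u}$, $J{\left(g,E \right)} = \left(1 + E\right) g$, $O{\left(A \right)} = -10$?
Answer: $\frac{321655796}{179545} \approx 1791.5$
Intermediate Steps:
$J{\left(g,E \right)} = g \left(1 + E\right)$
$v{\left(B,u \right)} = - \frac{1024}{u} + \frac{\left(1 + u\right) \left(-7 + B\right)}{964}$ ($v{\left(B,u \right)} = \frac{\left(-7 + B\right) \left(1 + u\right)}{964} - \frac{1024}{u} = \left(1 + u\right) \left(-7 + B\right) \frac{1}{964} - \frac{1024}{u} = \frac{\left(1 + u\right) \left(-7 + B\right)}{964} - \frac{1024}{u} = - \frac{1024}{u} + \frac{\left(1 + u\right) \left(-7 + B\right)}{964}$)
$S{\left(1806,-1667 \right)} - v{\left(O{\left(18 \right)},-745 \right)} = 1806 - \frac{-987136 - 745 \left(1 - 745\right) \left(-7 - 10\right)}{964 \left(-745\right)} = 1806 - \frac{1}{964} \left(- \frac{1}{745}\right) \left(-987136 - \left(-554280\right) \left(-17\right)\right) = 1806 - \frac{1}{964} \left(- \frac{1}{745}\right) \left(-987136 - 9422760\right) = 1806 - \frac{1}{964} \left(- \frac{1}{745}\right) \left(-10409896\right) = 1806 - \frac{2602474}{179545} = \frac{321655796}{179545}$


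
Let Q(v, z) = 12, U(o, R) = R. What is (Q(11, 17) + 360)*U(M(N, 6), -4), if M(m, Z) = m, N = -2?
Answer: -1488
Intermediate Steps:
(Q(11, 17) + 360)*U(M(N, 6), -4) = (12 + 360)*(-4) = 372*(-4) = -1488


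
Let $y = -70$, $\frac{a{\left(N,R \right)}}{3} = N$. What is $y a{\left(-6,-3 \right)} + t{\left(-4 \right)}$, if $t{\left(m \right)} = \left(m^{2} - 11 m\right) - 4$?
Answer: $1316$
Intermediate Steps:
$a{\left(N,R \right)} = 3 N$
$t{\left(m \right)} = -4 + m^{2} - 11 m$
$y a{\left(-6,-3 \right)} + t{\left(-4 \right)} = - 70 \cdot 3 \left(-6\right) - \left(-40 - 16\right) = \left(-70\right) \left(-18\right) + \left(-4 + 16 + 44\right) = 1260 + 56 = 1316$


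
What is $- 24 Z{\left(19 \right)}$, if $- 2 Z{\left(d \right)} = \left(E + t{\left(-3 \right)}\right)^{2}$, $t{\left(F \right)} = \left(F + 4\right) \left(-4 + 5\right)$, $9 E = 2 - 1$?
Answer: $\frac{400}{27} \approx 14.815$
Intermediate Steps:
$E = \frac{1}{9}$ ($E = \frac{2 - 1}{9} = \frac{1}{9} \cdot 1 = \frac{1}{9} \approx 0.11111$)
$t{\left(F \right)} = 4 + F$ ($t{\left(F \right)} = \left(4 + F\right) 1 = 4 + F$)
$Z{\left(d \right)} = - \frac{50}{81}$ ($Z{\left(d \right)} = - \frac{\left(\frac{1}{9} + \left(4 - 3\right)\right)^{2}}{2} = - \frac{\left(\frac{1}{9} + 1\right)^{2}}{2} = - \frac{\left(\frac{10}{9}\right)^{2}}{2} = \left(- \frac{1}{2}\right) \frac{100}{81} = - \frac{50}{81}$)
$- 24 Z{\left(19 \right)} = \left(-24\right) \left(- \frac{50}{81}\right) = \frac{400}{27}$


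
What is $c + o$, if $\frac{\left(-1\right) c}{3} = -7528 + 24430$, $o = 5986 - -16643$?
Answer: $-28077$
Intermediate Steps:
$o = 22629$ ($o = 5986 + 16643 = 22629$)
$c = -50706$ ($c = - 3 \left(-7528 + 24430\right) = \left(-3\right) 16902 = -50706$)
$c + o = -50706 + 22629 = -28077$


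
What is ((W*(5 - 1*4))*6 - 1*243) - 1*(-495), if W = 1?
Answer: 258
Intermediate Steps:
((W*(5 - 1*4))*6 - 1*243) - 1*(-495) = ((1*(5 - 1*4))*6 - 1*243) - 1*(-495) = ((1*(5 - 4))*6 - 243) + 495 = ((1*1)*6 - 243) + 495 = (1*6 - 243) + 495 = (6 - 243) + 495 = -237 + 495 = 258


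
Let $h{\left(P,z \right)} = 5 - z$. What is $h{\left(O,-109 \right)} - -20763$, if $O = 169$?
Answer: $20877$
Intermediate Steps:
$h{\left(O,-109 \right)} - -20763 = \left(5 - -109\right) - -20763 = \left(5 + 109\right) + 20763 = 114 + 20763 = 20877$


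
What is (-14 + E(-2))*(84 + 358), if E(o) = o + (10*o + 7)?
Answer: -12818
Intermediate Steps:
E(o) = 7 + 11*o (E(o) = o + (7 + 10*o) = 7 + 11*o)
(-14 + E(-2))*(84 + 358) = (-14 + (7 + 11*(-2)))*(84 + 358) = (-14 + (7 - 22))*442 = (-14 - 15)*442 = -29*442 = -12818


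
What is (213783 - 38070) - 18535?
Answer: 157178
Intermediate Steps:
(213783 - 38070) - 18535 = 175713 - 18535 = 157178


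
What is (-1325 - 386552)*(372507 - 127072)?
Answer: -95198591495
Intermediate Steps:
(-1325 - 386552)*(372507 - 127072) = -387877*245435 = -95198591495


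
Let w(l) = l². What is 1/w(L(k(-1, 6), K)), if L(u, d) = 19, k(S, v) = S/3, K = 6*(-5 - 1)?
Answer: 1/361 ≈ 0.0027701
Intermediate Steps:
K = -36 (K = 6*(-6) = -36)
k(S, v) = S/3 (k(S, v) = S*(⅓) = S/3)
1/w(L(k(-1, 6), K)) = 1/(19²) = 1/361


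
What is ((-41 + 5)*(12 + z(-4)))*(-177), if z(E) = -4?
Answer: 50976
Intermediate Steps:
((-41 + 5)*(12 + z(-4)))*(-177) = ((-41 + 5)*(12 - 4))*(-177) = -36*8*(-177) = -288*(-177) = 50976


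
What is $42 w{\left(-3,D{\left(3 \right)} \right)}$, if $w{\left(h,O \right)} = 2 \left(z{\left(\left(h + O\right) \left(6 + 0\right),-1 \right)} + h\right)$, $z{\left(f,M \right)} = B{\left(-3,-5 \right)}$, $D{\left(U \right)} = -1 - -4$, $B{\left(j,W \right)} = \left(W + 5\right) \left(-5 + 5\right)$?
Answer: $-252$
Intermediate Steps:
$B{\left(j,W \right)} = 0$ ($B{\left(j,W \right)} = \left(5 + W\right) 0 = 0$)
$D{\left(U \right)} = 3$ ($D{\left(U \right)} = -1 + 4 = 3$)
$z{\left(f,M \right)} = 0$
$w{\left(h,O \right)} = 2 h$ ($w{\left(h,O \right)} = 2 \left(0 + h\right) = 2 h$)
$42 w{\left(-3,D{\left(3 \right)} \right)} = 42 \cdot 2 \left(-3\right) = 42 \left(-6\right) = -252$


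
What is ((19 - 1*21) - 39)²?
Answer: 1681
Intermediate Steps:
((19 - 1*21) - 39)² = ((19 - 21) - 39)² = (-2 - 39)² = (-41)² = 1681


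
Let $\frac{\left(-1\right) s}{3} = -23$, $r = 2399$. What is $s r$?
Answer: $165531$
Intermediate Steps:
$s = 69$ ($s = \left(-3\right) \left(-23\right) = 69$)
$s r = 69 \cdot 2399 = 165531$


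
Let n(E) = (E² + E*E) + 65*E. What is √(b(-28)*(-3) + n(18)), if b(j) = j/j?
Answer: 11*√15 ≈ 42.603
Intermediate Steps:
n(E) = 2*E² + 65*E (n(E) = (E² + E²) + 65*E = 2*E² + 65*E)
b(j) = 1
√(b(-28)*(-3) + n(18)) = √(1*(-3) + 18*(65 + 2*18)) = √(-3 + 18*(65 + 36)) = √(-3 + 18*101) = √(-3 + 1818) = √1815 = 11*√15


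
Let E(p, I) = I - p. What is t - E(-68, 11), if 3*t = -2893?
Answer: -3130/3 ≈ -1043.3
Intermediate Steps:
t = -2893/3 (t = (⅓)*(-2893) = -2893/3 ≈ -964.33)
t - E(-68, 11) = -2893/3 - (11 - 1*(-68)) = -2893/3 - (11 + 68) = -2893/3 - 1*79 = -2893/3 - 79 = -3130/3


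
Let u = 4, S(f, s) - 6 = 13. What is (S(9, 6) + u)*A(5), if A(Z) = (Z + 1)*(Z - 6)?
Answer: -138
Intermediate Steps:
A(Z) = (1 + Z)*(-6 + Z)
S(f, s) = 19 (S(f, s) = 6 + 13 = 19)
(S(9, 6) + u)*A(5) = (19 + 4)*(-6 + 5**2 - 5*5) = 23*(-6 + 25 - 25) = 23*(-6) = -138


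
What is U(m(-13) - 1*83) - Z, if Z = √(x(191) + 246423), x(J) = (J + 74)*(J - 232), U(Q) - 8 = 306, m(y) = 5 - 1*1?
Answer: 314 - √235558 ≈ -171.34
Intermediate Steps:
m(y) = 4 (m(y) = 5 - 1 = 4)
U(Q) = 314 (U(Q) = 8 + 306 = 314)
x(J) = (-232 + J)*(74 + J) (x(J) = (74 + J)*(-232 + J) = (-232 + J)*(74 + J))
Z = √235558 (Z = √((-17168 + 191² - 158*191) + 246423) = √((-17168 + 36481 - 30178) + 246423) = √(-10865 + 246423) = √235558 ≈ 485.34)
U(m(-13) - 1*83) - Z = 314 - √235558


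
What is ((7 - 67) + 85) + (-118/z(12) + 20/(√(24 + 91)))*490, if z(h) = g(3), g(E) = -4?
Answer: 14480 + 1960*√115/23 ≈ 15394.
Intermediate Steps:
z(h) = -4
((7 - 67) + 85) + (-118/z(12) + 20/(√(24 + 91)))*490 = ((7 - 67) + 85) + (-118/(-4) + 20/(√(24 + 91)))*490 = (-60 + 85) + (-118*(-¼) + 20/(√115))*490 = 25 + (59/2 + 20*(√115/115))*490 = 25 + (59/2 + 4*√115/23)*490 = 25 + (14455 + 1960*√115/23) = 14480 + 1960*√115/23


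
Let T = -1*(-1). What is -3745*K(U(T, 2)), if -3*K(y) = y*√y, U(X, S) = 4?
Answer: 29960/3 ≈ 9986.7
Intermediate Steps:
T = 1
K(y) = -y^(3/2)/3 (K(y) = -y*√y/3 = -y^(3/2)/3)
-3745*K(U(T, 2)) = -(-3745)*4^(3/2)/3 = -(-3745)*8/3 = -3745*(-8/3) = 29960/3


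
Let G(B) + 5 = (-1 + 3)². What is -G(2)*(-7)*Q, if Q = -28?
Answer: 196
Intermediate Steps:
G(B) = -1 (G(B) = -5 + (-1 + 3)² = -5 + 2² = -5 + 4 = -1)
-G(2)*(-7)*Q = -(-1*(-7))*(-28) = -7*(-28) = -1*(-196) = 196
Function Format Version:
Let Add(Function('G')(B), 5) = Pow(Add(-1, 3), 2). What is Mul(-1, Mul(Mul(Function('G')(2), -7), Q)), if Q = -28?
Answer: 196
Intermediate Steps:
Function('G')(B) = -1 (Function('G')(B) = Add(-5, Pow(Add(-1, 3), 2)) = Add(-5, Pow(2, 2)) = Add(-5, 4) = -1)
Mul(-1, Mul(Mul(Function('G')(2), -7), Q)) = Mul(-1, Mul(Mul(-1, -7), -28)) = Mul(-1, Mul(7, -28)) = Mul(-1, -196) = 196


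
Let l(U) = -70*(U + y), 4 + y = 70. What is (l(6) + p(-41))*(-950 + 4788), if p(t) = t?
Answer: -19500878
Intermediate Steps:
y = 66 (y = -4 + 70 = 66)
l(U) = -4620 - 70*U (l(U) = -70*(U + 66) = -70*(66 + U) = -4620 - 70*U)
(l(6) + p(-41))*(-950 + 4788) = ((-4620 - 70*6) - 41)*(-950 + 4788) = ((-4620 - 420) - 41)*3838 = (-5040 - 41)*3838 = -5081*3838 = -19500878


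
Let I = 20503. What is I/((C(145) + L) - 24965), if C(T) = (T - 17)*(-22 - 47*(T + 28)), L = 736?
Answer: -20503/1067813 ≈ -0.019201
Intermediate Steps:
C(T) = (-1338 - 47*T)*(-17 + T) (C(T) = (-17 + T)*(-22 - 47*(28 + T)) = (-17 + T)*(-22 + (-1316 - 47*T)) = (-17 + T)*(-1338 - 47*T) = (-1338 - 47*T)*(-17 + T))
I/((C(145) + L) - 24965) = 20503/(((22746 - 539*145 - 47*145²) + 736) - 24965) = 20503/(((22746 - 78155 - 47*21025) + 736) - 24965) = 20503/(((22746 - 78155 - 988175) + 736) - 24965) = 20503/((-1043584 + 736) - 24965) = 20503/(-1042848 - 24965) = 20503/(-1067813) = 20503*(-1/1067813) = -20503/1067813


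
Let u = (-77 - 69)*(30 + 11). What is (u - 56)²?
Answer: 36505764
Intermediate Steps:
u = -5986 (u = -146*41 = -5986)
(u - 56)² = (-5986 - 56)² = (-6042)² = 36505764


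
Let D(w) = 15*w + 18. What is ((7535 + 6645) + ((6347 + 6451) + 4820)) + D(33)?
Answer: 32311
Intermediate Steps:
D(w) = 18 + 15*w
((7535 + 6645) + ((6347 + 6451) + 4820)) + D(33) = ((7535 + 6645) + ((6347 + 6451) + 4820)) + (18 + 15*33) = (14180 + (12798 + 4820)) + (18 + 495) = (14180 + 17618) + 513 = 31798 + 513 = 32311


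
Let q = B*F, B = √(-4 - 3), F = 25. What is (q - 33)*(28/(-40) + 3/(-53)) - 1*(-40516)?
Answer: 21486713/530 - 2005*I*√7/106 ≈ 40541.0 - 50.045*I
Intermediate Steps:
B = I*√7 (B = √(-7) = I*√7 ≈ 2.6458*I)
q = 25*I*√7 (q = (I*√7)*25 = 25*I*√7 ≈ 66.144*I)
(q - 33)*(28/(-40) + 3/(-53)) - 1*(-40516) = (25*I*√7 - 33)*(28/(-40) + 3/(-53)) - 1*(-40516) = (-33 + 25*I*√7)*(28*(-1/40) + 3*(-1/53)) + 40516 = (-33 + 25*I*√7)*(-7/10 - 3/53) + 40516 = (-33 + 25*I*√7)*(-401/530) + 40516 = (13233/530 - 2005*I*√7/106) + 40516 = 21486713/530 - 2005*I*√7/106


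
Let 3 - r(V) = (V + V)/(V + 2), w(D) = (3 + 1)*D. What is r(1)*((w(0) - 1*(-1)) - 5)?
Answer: -28/3 ≈ -9.3333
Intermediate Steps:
w(D) = 4*D
r(V) = 3 - 2*V/(2 + V) (r(V) = 3 - (V + V)/(V + 2) = 3 - 2*V/(2 + V))
r(1)*((w(0) - 1*(-1)) - 5) = ((6 + 1)/(2 + 1))*((4*0 - 1*(-1)) - 5) = (7/3)*((0 + 1) - 5) = ((⅓)*7)*(1 - 5) = (7/3)*(-4) = -28/3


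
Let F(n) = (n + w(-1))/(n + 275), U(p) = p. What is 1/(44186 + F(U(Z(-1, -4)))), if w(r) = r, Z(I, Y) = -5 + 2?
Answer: 68/3004647 ≈ 2.2632e-5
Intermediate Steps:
Z(I, Y) = -3
F(n) = (-1 + n)/(275 + n) (F(n) = (n - 1)/(n + 275) = (-1 + n)/(275 + n))
1/(44186 + F(U(Z(-1, -4)))) = 1/(44186 + (-1 - 3)/(275 - 3)) = 1/(44186 - 4/272) = 1/(44186 + (1/272)*(-4)) = 1/(44186 - 1/68) = 1/(3004647/68) = 68/3004647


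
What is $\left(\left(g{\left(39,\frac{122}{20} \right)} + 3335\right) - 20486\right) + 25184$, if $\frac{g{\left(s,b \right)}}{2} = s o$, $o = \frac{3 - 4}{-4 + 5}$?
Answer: $7955$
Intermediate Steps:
$o = -1$ ($o = - 1^{-1} = \left(-1\right) 1 = -1$)
$g{\left(s,b \right)} = - 2 s$ ($g{\left(s,b \right)} = 2 s \left(-1\right) = 2 \left(- s\right) = - 2 s$)
$\left(\left(g{\left(39,\frac{122}{20} \right)} + 3335\right) - 20486\right) + 25184 = \left(\left(\left(-2\right) 39 + 3335\right) - 20486\right) + 25184 = \left(\left(-78 + 3335\right) - 20486\right) + 25184 = \left(3257 - 20486\right) + 25184 = -17229 + 25184 = 7955$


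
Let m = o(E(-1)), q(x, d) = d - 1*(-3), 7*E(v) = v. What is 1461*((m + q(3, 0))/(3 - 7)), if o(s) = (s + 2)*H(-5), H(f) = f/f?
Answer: -24837/14 ≈ -1774.1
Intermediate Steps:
H(f) = 1
E(v) = v/7
q(x, d) = 3 + d (q(x, d) = d + 3 = 3 + d)
o(s) = 2 + s (o(s) = (s + 2)*1 = (2 + s)*1 = 2 + s)
m = 13/7 (m = 2 + (⅐)*(-1) = 2 - ⅐ = 13/7 ≈ 1.8571)
1461*((m + q(3, 0))/(3 - 7)) = 1461*((13/7 + (3 + 0))/(3 - 7)) = 1461*((13/7 + 3)/(-4)) = 1461*((34/7)*(-¼)) = 1461*(-17/14) = -24837/14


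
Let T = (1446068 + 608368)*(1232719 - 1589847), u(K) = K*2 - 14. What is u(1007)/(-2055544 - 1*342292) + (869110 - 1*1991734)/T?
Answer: -3814326487954/4581469187640457 ≈ -0.00083255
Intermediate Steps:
u(K) = -14 + 2*K (u(K) = 2*K - 14 = -14 + 2*K)
T = -733696619808 (T = 2054436*(-357128) = -733696619808)
u(1007)/(-2055544 - 1*342292) + (869110 - 1*1991734)/T = (-14 + 2*1007)/(-2055544 - 1*342292) + (869110 - 1*1991734)/(-733696619808) = (-14 + 2014)/(-2055544 - 342292) + (869110 - 1991734)*(-1/733696619808) = 2000/(-2397836) - 1122624*(-1/733696619808) = 2000*(-1/2397836) + 11694/7642673123 = -500/599459 + 11694/7642673123 = -3814326487954/4581469187640457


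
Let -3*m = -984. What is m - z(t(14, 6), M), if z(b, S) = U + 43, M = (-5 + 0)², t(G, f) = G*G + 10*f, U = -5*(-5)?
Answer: 260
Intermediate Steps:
U = 25
t(G, f) = G² + 10*f
M = 25 (M = (-5)² = 25)
z(b, S) = 68 (z(b, S) = 25 + 43 = 68)
m = 328 (m = -⅓*(-984) = 328)
m - z(t(14, 6), M) = 328 - 1*68 = 328 - 68 = 260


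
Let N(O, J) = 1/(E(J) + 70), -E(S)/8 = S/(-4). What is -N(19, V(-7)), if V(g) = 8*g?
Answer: 1/42 ≈ 0.023810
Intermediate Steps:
E(S) = 2*S (E(S) = -8*S/(-4) = -8*S*(-1)/4 = -(-2)*S = 2*S)
N(O, J) = 1/(70 + 2*J) (N(O, J) = 1/(2*J + 70) = 1/(70 + 2*J))
-N(19, V(-7)) = -1/(2*(35 + 8*(-7))) = -1/(2*(35 - 56)) = -1/(2*(-21)) = -(-1)/(2*21) = -1*(-1/42) = 1/42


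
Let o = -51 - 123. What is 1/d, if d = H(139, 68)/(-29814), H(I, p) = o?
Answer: 4969/29 ≈ 171.34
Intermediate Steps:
o = -174
H(I, p) = -174
d = 29/4969 (d = -174/(-29814) = -174*(-1/29814) = 29/4969 ≈ 0.0058362)
1/d = 1/(29/4969) = 4969/29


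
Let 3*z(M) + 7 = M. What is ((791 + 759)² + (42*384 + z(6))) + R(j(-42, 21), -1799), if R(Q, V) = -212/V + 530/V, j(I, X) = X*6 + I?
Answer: 13053332563/5397 ≈ 2.4186e+6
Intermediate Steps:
j(I, X) = I + 6*X (j(I, X) = 6*X + I = I + 6*X)
R(Q, V) = 318/V
z(M) = -7/3 + M/3
((791 + 759)² + (42*384 + z(6))) + R(j(-42, 21), -1799) = ((791 + 759)² + (42*384 + (-7/3 + (⅓)*6))) + 318/(-1799) = (1550² + (16128 + (-7/3 + 2))) + 318*(-1/1799) = (2402500 + (16128 - ⅓)) - 318/1799 = (2402500 + 48383/3) - 318/1799 = 7255883/3 - 318/1799 = 13053332563/5397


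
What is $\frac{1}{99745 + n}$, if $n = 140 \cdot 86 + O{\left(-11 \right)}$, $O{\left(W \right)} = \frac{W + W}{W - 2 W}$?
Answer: $\frac{1}{111783} \approx 8.9459 \cdot 10^{-6}$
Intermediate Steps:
$O{\left(W \right)} = -2$ ($O{\left(W \right)} = \frac{2 W}{\left(-1\right) W} = 2 W \left(- \frac{1}{W}\right) = -2$)
$n = 12038$ ($n = 140 \cdot 86 - 2 = 12040 - 2 = 12038$)
$\frac{1}{99745 + n} = \frac{1}{99745 + 12038} = \frac{1}{111783}$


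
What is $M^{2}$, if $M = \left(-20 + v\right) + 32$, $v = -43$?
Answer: $961$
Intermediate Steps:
$M = -31$ ($M = \left(-20 - 43\right) + 32 = -63 + 32 = -31$)
$M^{2} = \left(-31\right)^{2} = 961$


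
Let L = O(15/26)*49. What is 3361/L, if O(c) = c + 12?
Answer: 87386/16023 ≈ 5.4538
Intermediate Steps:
O(c) = 12 + c
L = 16023/26 (L = (12 + 15/26)*49 = (327/26)*49 = 16023/26 ≈ 616.27)
3361/L = 3361/(16023/26) = 3361*(26/16023) = 87386/16023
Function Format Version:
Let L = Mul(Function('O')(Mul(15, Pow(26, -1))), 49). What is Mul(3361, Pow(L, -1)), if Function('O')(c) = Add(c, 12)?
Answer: Rational(87386, 16023) ≈ 5.4538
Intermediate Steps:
Function('O')(c) = Add(12, c)
L = Rational(16023, 26) (L = Mul(Add(12, Mul(15, Pow(26, -1))), 49) = Mul(Add(12, Mul(15, Rational(1, 26))), 49) = Mul(Add(12, Rational(15, 26)), 49) = Mul(Rational(327, 26), 49) = Rational(16023, 26) ≈ 616.27)
Mul(3361, Pow(L, -1)) = Mul(3361, Pow(Rational(16023, 26), -1)) = Mul(3361, Rational(26, 16023)) = Rational(87386, 16023)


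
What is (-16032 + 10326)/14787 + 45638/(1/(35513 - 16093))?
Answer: 1456174403646/1643 ≈ 8.8629e+8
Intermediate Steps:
(-16032 + 10326)/14787 + 45638/(1/(35513 - 16093)) = -5706*1/14787 + 45638/(1/19420) = -634/1643 + 45638/(1/19420) = -634/1643 + 45638*19420 = -634/1643 + 886289960 = 1456174403646/1643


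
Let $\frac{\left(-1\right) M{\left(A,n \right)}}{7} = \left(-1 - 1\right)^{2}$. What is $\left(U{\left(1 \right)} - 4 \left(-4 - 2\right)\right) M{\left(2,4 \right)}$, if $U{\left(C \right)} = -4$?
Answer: $-560$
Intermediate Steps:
$M{\left(A,n \right)} = -28$ ($M{\left(A,n \right)} = - 7 \left(-1 - 1\right)^{2} = - 7 \left(-2\right)^{2} = \left(-7\right) 4 = -28$)
$\left(U{\left(1 \right)} - 4 \left(-4 - 2\right)\right) M{\left(2,4 \right)} = \left(-4 - 4 \left(-4 - 2\right)\right) \left(-28\right) = \left(-4 - -24\right) \left(-28\right) = \left(-4 + 24\right) \left(-28\right) = 20 \left(-28\right) = -560$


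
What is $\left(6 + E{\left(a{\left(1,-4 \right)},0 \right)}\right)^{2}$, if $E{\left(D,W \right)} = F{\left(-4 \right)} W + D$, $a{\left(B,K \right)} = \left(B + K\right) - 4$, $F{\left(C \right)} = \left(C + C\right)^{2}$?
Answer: $1$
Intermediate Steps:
$F{\left(C \right)} = 4 C^{2}$ ($F{\left(C \right)} = \left(2 C\right)^{2} = 4 C^{2}$)
$a{\left(B,K \right)} = -4 + B + K$
$E{\left(D,W \right)} = D + 64 W$ ($E{\left(D,W \right)} = 4 \left(-4\right)^{2} W + D = 4 \cdot 16 W + D = 64 W + D = D + 64 W$)
$\left(6 + E{\left(a{\left(1,-4 \right)},0 \right)}\right)^{2} = \left(6 + \left(\left(-4 + 1 - 4\right) + 64 \cdot 0\right)\right)^{2} = \left(6 + \left(-7 + 0\right)\right)^{2} = \left(6 - 7\right)^{2} = \left(-1\right)^{2} = 1$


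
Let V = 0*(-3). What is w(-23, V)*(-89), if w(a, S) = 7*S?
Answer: 0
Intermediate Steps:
V = 0
w(-23, V)*(-89) = (7*0)*(-89) = 0*(-89) = 0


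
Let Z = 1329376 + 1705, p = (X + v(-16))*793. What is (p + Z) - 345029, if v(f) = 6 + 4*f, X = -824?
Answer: 286626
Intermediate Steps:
p = -699426 (p = (-824 + (6 + 4*(-16)))*793 = (-824 + (6 - 64))*793 = (-824 - 58)*793 = -882*793 = -699426)
Z = 1331081
(p + Z) - 345029 = (-699426 + 1331081) - 345029 = 631655 - 345029 = 286626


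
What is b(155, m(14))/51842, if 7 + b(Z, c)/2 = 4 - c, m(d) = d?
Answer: -17/25921 ≈ -0.00065584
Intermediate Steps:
b(Z, c) = -6 - 2*c (b(Z, c) = -14 + 2*(4 - c) = -14 + (8 - 2*c) = -6 - 2*c)
b(155, m(14))/51842 = (-6 - 2*14)/51842 = (-6 - 28)*(1/51842) = -34*1/51842 = -17/25921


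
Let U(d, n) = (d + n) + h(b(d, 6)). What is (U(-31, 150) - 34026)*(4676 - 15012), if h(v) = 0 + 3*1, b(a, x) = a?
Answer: 350431744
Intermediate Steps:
h(v) = 3 (h(v) = 0 + 3 = 3)
U(d, n) = 3 + d + n (U(d, n) = (d + n) + 3 = 3 + d + n)
(U(-31, 150) - 34026)*(4676 - 15012) = ((3 - 31 + 150) - 34026)*(4676 - 15012) = (122 - 34026)*(-10336) = -33904*(-10336) = 350431744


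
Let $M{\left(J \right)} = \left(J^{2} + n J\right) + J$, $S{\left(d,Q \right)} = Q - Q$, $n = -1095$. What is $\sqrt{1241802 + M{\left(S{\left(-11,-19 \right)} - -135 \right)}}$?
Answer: $3 \sqrt{123593} \approx 1054.7$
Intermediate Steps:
$S{\left(d,Q \right)} = 0$
$M{\left(J \right)} = J^{2} - 1094 J$ ($M{\left(J \right)} = \left(J^{2} - 1095 J\right) + J = J^{2} - 1094 J$)
$\sqrt{1241802 + M{\left(S{\left(-11,-19 \right)} - -135 \right)}} = \sqrt{1241802 + \left(0 - -135\right) \left(-1094 + \left(0 - -135\right)\right)} = \sqrt{1241802 + \left(0 + 135\right) \left(-1094 + \left(0 + 135\right)\right)} = \sqrt{1241802 + 135 \left(-1094 + 135\right)} = \sqrt{1241802 + 135 \left(-959\right)} = \sqrt{1241802 - 129465} = \sqrt{1112337} = 3 \sqrt{123593}$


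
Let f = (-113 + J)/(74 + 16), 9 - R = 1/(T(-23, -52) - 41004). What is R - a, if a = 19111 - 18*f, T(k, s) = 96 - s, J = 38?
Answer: -781044151/40856 ≈ -19117.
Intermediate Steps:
R = 367705/40856 (R = 9 - 1/((96 - 1*(-52)) - 41004) = 9 - 1/((96 + 52) - 41004) = 9 - 1/(148 - 41004) = 9 - 1/(-40856) = 9 - 1*(-1/40856) = 9 + 1/40856 = 367705/40856 ≈ 9.0000)
f = -⅚ (f = (-113 + 38)/(74 + 16) = -75/90 = -75*1/90 = -⅚ ≈ -0.83333)
a = 19126 (a = 19111 - 18*(-5)/6 = 19111 - 1*(-15) = 19111 + 15 = 19126)
R - a = 367705/40856 - 1*19126 = 367705/40856 - 19126 = -781044151/40856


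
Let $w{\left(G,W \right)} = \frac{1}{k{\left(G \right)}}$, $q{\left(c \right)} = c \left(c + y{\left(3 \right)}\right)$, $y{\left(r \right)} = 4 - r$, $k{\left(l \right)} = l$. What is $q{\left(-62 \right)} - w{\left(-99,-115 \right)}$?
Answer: $\frac{374419}{99} \approx 3782.0$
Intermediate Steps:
$q{\left(c \right)} = c \left(1 + c\right)$ ($q{\left(c \right)} = c \left(c + \left(4 - 3\right)\right) = c \left(c + 1\right) = c \left(1 + c\right)$)
$w{\left(G,W \right)} = \frac{1}{G}$
$q{\left(-62 \right)} - w{\left(-99,-115 \right)} = - 62 \left(1 - 62\right) - \frac{1}{-99} = \left(-62\right) \left(-61\right) - - \frac{1}{99} = 3782 + \frac{1}{99} = \frac{374419}{99}$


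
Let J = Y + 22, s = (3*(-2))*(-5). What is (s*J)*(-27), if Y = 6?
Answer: -22680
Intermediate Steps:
s = 30 (s = -6*(-5) = 30)
J = 28 (J = 6 + 22 = 28)
(s*J)*(-27) = (30*28)*(-27) = 840*(-27) = -22680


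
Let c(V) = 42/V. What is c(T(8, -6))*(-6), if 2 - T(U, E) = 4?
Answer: 126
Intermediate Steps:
T(U, E) = -2 (T(U, E) = 2 - 1*4 = 2 - 4 = -2)
c(T(8, -6))*(-6) = (42/(-2))*(-6) = (42*(-½))*(-6) = -21*(-6) = 126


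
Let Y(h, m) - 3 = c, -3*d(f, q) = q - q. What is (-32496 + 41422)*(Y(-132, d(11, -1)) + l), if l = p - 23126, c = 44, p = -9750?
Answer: -293031654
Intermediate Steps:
d(f, q) = 0 (d(f, q) = -(q - q)/3 = -1/3*0 = 0)
Y(h, m) = 47 (Y(h, m) = 3 + 44 = 47)
l = -32876 (l = -9750 - 23126 = -32876)
(-32496 + 41422)*(Y(-132, d(11, -1)) + l) = (-32496 + 41422)*(47 - 32876) = 8926*(-32829) = -293031654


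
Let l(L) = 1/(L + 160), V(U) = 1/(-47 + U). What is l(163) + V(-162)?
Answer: -6/3553 ≈ -0.0016887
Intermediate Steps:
l(L) = 1/(160 + L)
l(163) + V(-162) = 1/(160 + 163) + 1/(-47 - 162) = 1/323 + 1/(-209) = 1/323 - 1/209 = -6/3553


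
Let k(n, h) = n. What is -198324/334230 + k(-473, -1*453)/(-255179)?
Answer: -8408338201/14214746195 ≈ -0.59152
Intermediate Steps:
-198324/334230 + k(-473, -1*453)/(-255179) = -198324/334230 - 473/(-255179) = -198324*1/334230 - 473*(-1/255179) = -33054/55705 + 473/255179 = -8408338201/14214746195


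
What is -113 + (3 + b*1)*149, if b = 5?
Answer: 1079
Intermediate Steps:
-113 + (3 + b*1)*149 = -113 + (3 + 5*1)*149 = -113 + (3 + 5)*149 = -113 + 8*149 = -113 + 1192 = 1079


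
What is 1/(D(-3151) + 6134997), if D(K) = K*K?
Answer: 1/16063798 ≈ 6.2252e-8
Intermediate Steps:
D(K) = K²
1/(D(-3151) + 6134997) = 1/((-3151)² + 6134997) = 1/(9928801 + 6134997) = 1/16063798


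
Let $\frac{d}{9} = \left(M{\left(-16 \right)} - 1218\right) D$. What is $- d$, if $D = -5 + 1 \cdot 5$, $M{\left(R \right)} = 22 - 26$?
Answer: $0$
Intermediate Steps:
$M{\left(R \right)} = -4$
$D = 0$ ($D = -5 + 5 = 0$)
$d = 0$ ($d = 9 \left(-4 - 1218\right) 0 = 9 \left(\left(-1222\right) 0\right) = 9 \cdot 0 = 0$)
$- d = \left(-1\right) 0 = 0$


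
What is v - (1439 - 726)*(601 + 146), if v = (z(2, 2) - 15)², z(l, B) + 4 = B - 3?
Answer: -532211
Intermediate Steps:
z(l, B) = -7 + B (z(l, B) = -4 + (B - 3) = -4 + (-3 + B) = -7 + B)
v = 400 (v = ((-7 + 2) - 15)² = (-5 - 15)² = (-20)² = 400)
v - (1439 - 726)*(601 + 146) = 400 - (1439 - 726)*(601 + 146) = 400 - 713*747 = 400 - 1*532611 = 400 - 532611 = -532211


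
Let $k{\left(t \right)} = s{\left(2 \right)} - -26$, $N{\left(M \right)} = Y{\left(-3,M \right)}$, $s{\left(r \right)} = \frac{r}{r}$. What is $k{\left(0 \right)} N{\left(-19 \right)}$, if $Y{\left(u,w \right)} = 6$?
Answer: $162$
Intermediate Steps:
$s{\left(r \right)} = 1$
$N{\left(M \right)} = 6$
$k{\left(t \right)} = 27$ ($k{\left(t \right)} = 1 - -26 = 1 + 26 = 27$)
$k{\left(0 \right)} N{\left(-19 \right)} = 27 \cdot 6 = 162$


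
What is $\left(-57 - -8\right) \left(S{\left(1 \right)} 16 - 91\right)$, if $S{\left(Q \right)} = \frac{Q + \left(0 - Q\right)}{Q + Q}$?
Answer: $4459$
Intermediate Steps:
$S{\left(Q \right)} = 0$ ($S{\left(Q \right)} = \frac{Q - Q}{2 Q} = 0 \frac{1}{2 Q} = 0$)
$\left(-57 - -8\right) \left(S{\left(1 \right)} 16 - 91\right) = \left(-57 - -8\right) \left(0 \cdot 16 - 91\right) = \left(-57 + 8\right) \left(0 - 91\right) = \left(-49\right) \left(-91\right) = 4459$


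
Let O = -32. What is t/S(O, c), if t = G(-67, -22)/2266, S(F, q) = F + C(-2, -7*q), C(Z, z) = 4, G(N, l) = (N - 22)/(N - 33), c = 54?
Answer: -89/6344800 ≈ -1.4027e-5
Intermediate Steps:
G(N, l) = (-22 + N)/(-33 + N)
S(F, q) = 4 + F (S(F, q) = F + 4 = 4 + F)
t = 89/226600 (t = ((-22 - 67)/(-33 - 67))/2266 = (-89/(-100))*(1/2266) = -1/100*(-89)*(1/2266) = (89/100)*(1/2266) = 89/226600 ≈ 0.00039276)
t/S(O, c) = 89/(226600*(4 - 32)) = (89/226600)/(-28) = (89/226600)*(-1/28) = -89/6344800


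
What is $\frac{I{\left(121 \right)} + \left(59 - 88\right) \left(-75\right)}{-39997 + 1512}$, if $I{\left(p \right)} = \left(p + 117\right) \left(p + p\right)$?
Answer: $- \frac{59771}{38485} \approx -1.5531$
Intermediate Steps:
$I{\left(p \right)} = 2 p \left(117 + p\right)$ ($I{\left(p \right)} = \left(117 + p\right) 2 p = 2 p \left(117 + p\right)$)
$\frac{I{\left(121 \right)} + \left(59 - 88\right) \left(-75\right)}{-39997 + 1512} = \frac{2 \cdot 121 \left(117 + 121\right) + \left(59 - 88\right) \left(-75\right)}{-39997 + 1512} = \frac{2 \cdot 121 \cdot 238 - -2175}{-38485} = \left(57596 + 2175\right) \left(- \frac{1}{38485}\right) = 59771 \left(- \frac{1}{38485}\right) = - \frac{59771}{38485}$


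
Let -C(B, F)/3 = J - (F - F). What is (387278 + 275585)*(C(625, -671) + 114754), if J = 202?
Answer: 75664485724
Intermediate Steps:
C(B, F) = -606 (C(B, F) = -3*(202 - (F - F)) = -3*(202 - 1*0) = -3*(202 + 0) = -3*202 = -606)
(387278 + 275585)*(C(625, -671) + 114754) = (387278 + 275585)*(-606 + 114754) = 662863*114148 = 75664485724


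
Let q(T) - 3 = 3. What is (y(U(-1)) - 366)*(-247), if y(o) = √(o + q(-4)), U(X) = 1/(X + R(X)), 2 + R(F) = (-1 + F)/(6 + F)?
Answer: 90402 - 247*√1649/17 ≈ 89812.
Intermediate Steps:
q(T) = 6 (q(T) = 3 + 3 = 6)
R(F) = -2 + (-1 + F)/(6 + F)
U(X) = 1/(X + (-13 - X)/(6 + X))
y(o) = √(6 + o) (y(o) = √(o + 6) = √(6 + o))
(y(U(-1)) - 366)*(-247) = (√(6 + (6 - 1)/(-13 - 1*(-1) - (6 - 1))) - 366)*(-247) = (√(6 + 5/(-13 + 1 - 1*5)) - 366)*(-247) = (√(6 + 5/(-13 + 1 - 5)) - 366)*(-247) = (√(6 + 5/(-17)) - 366)*(-247) = (√(6 - 1/17*5) - 366)*(-247) = (√(6 - 5/17) - 366)*(-247) = (√(97/17) - 366)*(-247) = (√1649/17 - 366)*(-247) = (-366 + √1649/17)*(-247) = 90402 - 247*√1649/17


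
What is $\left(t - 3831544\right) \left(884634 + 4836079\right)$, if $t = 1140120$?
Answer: $-15396864265312$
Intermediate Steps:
$\left(t - 3831544\right) \left(884634 + 4836079\right) = \left(1140120 - 3831544\right) \left(884634 + 4836079\right) = \left(-2691424\right) 5720713 = -15396864265312$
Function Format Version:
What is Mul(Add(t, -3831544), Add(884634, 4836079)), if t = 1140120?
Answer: -15396864265312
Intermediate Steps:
Mul(Add(t, -3831544), Add(884634, 4836079)) = Mul(Add(1140120, -3831544), Add(884634, 4836079)) = Mul(-2691424, 5720713) = -15396864265312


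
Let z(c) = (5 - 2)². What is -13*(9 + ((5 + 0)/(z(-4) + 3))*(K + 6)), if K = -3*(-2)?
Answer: -182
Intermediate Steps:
K = 6
z(c) = 9 (z(c) = 3² = 9)
-13*(9 + ((5 + 0)/(z(-4) + 3))*(K + 6)) = -13*(9 + ((5 + 0)/(9 + 3))*(6 + 6)) = -13*(9 + (5/12)*12) = -13*(9 + 5) = -13*14 = -182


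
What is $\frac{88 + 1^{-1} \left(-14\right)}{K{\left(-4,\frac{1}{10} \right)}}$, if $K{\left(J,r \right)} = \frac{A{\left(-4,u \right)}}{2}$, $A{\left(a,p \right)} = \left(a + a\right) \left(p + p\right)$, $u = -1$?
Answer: $\frac{37}{4} \approx 9.25$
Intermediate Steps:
$A{\left(a,p \right)} = 4 a p$ ($A{\left(a,p \right)} = 2 a 2 p = 4 a p$)
$K{\left(J,r \right)} = 8$ ($K{\left(J,r \right)} = \frac{4 \left(-4\right) \left(-1\right)}{2} = 16 \cdot \frac{1}{2} = 8$)
$\frac{88 + 1^{-1} \left(-14\right)}{K{\left(-4,\frac{1}{10} \right)}} = \frac{88 + 1^{-1} \left(-14\right)}{8} = \left(88 + 1 \left(-14\right)\right) \frac{1}{8} = \left(88 - 14\right) \frac{1}{8} = 74 \cdot \frac{1}{8} = \frac{37}{4}$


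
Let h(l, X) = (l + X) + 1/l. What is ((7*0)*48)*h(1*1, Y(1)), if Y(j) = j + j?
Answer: 0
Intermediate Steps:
Y(j) = 2*j
h(l, X) = X + l + 1/l (h(l, X) = (X + l) + 1/l = X + l + 1/l)
((7*0)*48)*h(1*1, Y(1)) = ((7*0)*48)*(2*1 + 1*1 + 1/(1*1)) = (0*48)*(2 + 1 + 1/1) = 0*(2 + 1 + 1) = 0*4 = 0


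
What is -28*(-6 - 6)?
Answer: 336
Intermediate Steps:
-28*(-6 - 6) = -28*(-12) = 336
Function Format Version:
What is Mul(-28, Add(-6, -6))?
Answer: 336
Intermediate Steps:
Mul(-28, Add(-6, -6)) = Mul(-28, -12) = 336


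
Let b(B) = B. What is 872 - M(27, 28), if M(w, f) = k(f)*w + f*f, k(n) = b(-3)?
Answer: 169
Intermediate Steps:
k(n) = -3
M(w, f) = f² - 3*w (M(w, f) = -3*w + f*f = -3*w + f² = f² - 3*w)
872 - M(27, 28) = 872 - (28² - 3*27) = 872 - (784 - 81) = 872 - 1*703 = 872 - 703 = 169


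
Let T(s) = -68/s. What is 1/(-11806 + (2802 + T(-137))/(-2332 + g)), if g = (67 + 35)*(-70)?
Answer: -648832/7660302563 ≈ -8.4701e-5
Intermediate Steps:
g = -7140 (g = 102*(-70) = -7140)
1/(-11806 + (2802 + T(-137))/(-2332 + g)) = 1/(-11806 + (2802 - 68/(-137))/(-2332 - 7140)) = 1/(-11806 + (2802 - 68*(-1/137))/(-9472)) = 1/(-11806 + (2802 + 68/137)*(-1/9472)) = 1/(-11806 + (383942/137)*(-1/9472)) = 1/(-11806 - 191971/648832) = 1/(-7660302563/648832) = -648832/7660302563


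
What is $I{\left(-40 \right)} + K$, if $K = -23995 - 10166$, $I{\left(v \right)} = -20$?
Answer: $-34181$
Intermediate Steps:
$K = -34161$
$I{\left(-40 \right)} + K = -20 - 34161 = -34181$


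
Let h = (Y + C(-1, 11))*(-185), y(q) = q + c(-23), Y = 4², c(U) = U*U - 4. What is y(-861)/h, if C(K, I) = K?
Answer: 112/925 ≈ 0.12108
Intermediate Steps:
c(U) = -4 + U² (c(U) = U² - 4 = -4 + U²)
Y = 16
y(q) = 525 + q (y(q) = q + (-4 + (-23)²) = q + (-4 + 529) = q + 525 = 525 + q)
h = -2775 (h = (16 - 1)*(-185) = 15*(-185) = -2775)
y(-861)/h = (525 - 861)/(-2775) = -336*(-1/2775) = 112/925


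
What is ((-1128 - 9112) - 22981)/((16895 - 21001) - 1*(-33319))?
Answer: -33221/29213 ≈ -1.1372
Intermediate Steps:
((-1128 - 9112) - 22981)/((16895 - 21001) - 1*(-33319)) = (-10240 - 22981)/(-4106 + 33319) = -33221/29213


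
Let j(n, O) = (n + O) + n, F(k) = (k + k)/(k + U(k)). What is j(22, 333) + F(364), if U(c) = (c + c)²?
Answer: 549291/1457 ≈ 377.00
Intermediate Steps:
U(c) = 4*c² (U(c) = (2*c)² = 4*c²)
F(k) = 2*k/(k + 4*k²) (F(k) = (k + k)/(k + 4*k²) = (2*k)/(k + 4*k²) = 2*k/(k + 4*k²))
j(n, O) = O + 2*n (j(n, O) = (O + n) + n = O + 2*n)
j(22, 333) + F(364) = (333 + 2*22) + 2/(1 + 4*364) = (333 + 44) + 2/(1 + 1456) = 377 + 2/1457 = 549291/1457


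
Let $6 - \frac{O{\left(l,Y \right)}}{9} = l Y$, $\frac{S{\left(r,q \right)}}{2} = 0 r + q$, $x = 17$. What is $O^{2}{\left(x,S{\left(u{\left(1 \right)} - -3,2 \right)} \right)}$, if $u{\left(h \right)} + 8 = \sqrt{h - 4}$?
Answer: $311364$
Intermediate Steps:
$u{\left(h \right)} = -8 + \sqrt{-4 + h}$ ($u{\left(h \right)} = -8 + \sqrt{h - 4} = -8 + \sqrt{-4 + h}$)
$S{\left(r,q \right)} = 2 q$ ($S{\left(r,q \right)} = 2 \left(0 r + q\right) = 2 \left(0 + q\right) = 2 q$)
$O{\left(l,Y \right)} = 54 - 9 Y l$ ($O{\left(l,Y \right)} = 54 - 9 l Y = 54 - 9 Y l$)
$O^{2}{\left(x,S{\left(u{\left(1 \right)} - -3,2 \right)} \right)} = \left(54 - 9 \cdot 2 \cdot 2 \cdot 17\right)^{2} = \left(54 - 36 \cdot 17\right)^{2} = \left(54 - 612\right)^{2} = \left(-558\right)^{2} = 311364$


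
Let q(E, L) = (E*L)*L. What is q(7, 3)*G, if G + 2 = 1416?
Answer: 89082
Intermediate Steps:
q(E, L) = E*L²
G = 1414 (G = -2 + 1416 = 1414)
q(7, 3)*G = (7*3²)*1414 = (7*9)*1414 = 63*1414 = 89082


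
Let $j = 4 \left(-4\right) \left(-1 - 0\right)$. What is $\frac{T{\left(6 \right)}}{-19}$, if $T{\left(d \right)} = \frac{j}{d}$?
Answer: $- \frac{8}{57} \approx -0.14035$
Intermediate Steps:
$j = 16$ ($j = - 16 \left(-1 + 0\right) = \left(-16\right) \left(-1\right) = 16$)
$T{\left(d \right)} = \frac{16}{d}$
$\frac{T{\left(6 \right)}}{-19} = \frac{16 \cdot \frac{1}{6}}{-19} = 16 \cdot \frac{1}{6} \left(- \frac{1}{19}\right) = \frac{8}{3} \left(- \frac{1}{19}\right) = - \frac{8}{57}$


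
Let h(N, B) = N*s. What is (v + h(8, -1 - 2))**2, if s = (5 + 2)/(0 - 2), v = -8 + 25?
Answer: 121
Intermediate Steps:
v = 17
s = -7/2 (s = 7/(-2) = 7*(-1/2) = -7/2 ≈ -3.5000)
h(N, B) = -7*N/2 (h(N, B) = N*(-7/2) = -7*N/2)
(v + h(8, -1 - 2))**2 = (17 - 7/2*8)**2 = (17 - 28)**2 = (-11)**2 = 121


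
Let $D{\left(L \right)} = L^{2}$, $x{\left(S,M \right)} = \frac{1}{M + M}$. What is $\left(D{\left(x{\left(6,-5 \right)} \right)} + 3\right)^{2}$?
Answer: $\frac{90601}{10000} \approx 9.0601$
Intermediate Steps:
$x{\left(S,M \right)} = \frac{1}{2 M}$
$\left(D{\left(x{\left(6,-5 \right)} \right)} + 3\right)^{2} = \left(\left(\frac{1}{2 \left(-5\right)}\right)^{2} + 3\right)^{2} = \left(\left(\frac{1}{2} \left(- \frac{1}{5}\right)\right)^{2} + 3\right)^{2} = \left(\left(- \frac{1}{10}\right)^{2} + 3\right)^{2} = \left(\frac{1}{100} + 3\right)^{2} = \left(\frac{301}{100}\right)^{2} = \frac{90601}{10000}$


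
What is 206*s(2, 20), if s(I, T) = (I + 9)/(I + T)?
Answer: 103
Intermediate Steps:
s(I, T) = (9 + I)/(I + T)
206*s(2, 20) = 206*((9 + 2)/(2 + 20)) = 206*(11/22) = 206*((1/22)*11) = 206*(1/2) = 103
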